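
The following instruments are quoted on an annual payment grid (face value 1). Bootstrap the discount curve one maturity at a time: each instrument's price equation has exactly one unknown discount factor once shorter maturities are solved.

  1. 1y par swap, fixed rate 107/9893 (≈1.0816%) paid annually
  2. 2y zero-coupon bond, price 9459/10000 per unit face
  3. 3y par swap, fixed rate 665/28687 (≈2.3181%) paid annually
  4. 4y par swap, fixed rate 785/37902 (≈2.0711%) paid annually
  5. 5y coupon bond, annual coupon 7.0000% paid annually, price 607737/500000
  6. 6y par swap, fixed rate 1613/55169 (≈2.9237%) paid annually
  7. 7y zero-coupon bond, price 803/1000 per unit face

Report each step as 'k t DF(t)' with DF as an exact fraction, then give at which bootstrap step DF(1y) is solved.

step 1 [1y] swap r/1=107/9893: DF=(1 − 107/9893·(0))/(1+107/9893) = 9893/10000 ≈ 0.989300
step 2 [2y] zero: DF = P = 9459/10000 ≈ 0.945900
step 3 [3y] swap r/1=665/28687: DF=(1 − 665/28687·(0.989300+0.945900))/(1+665/28687) = 1867/2000 ≈ 0.933500
step 4 [4y] swap r/1=785/37902: DF=(1 − 785/37902·(0.989300+0.945900+0.933500))/(1+785/37902) = 1843/2000 ≈ 0.921500
step 5 [5y] bond c/1=7/100: DF=(607737/500000 − 7/100·(0.989300+0.945900+0.933500+0.921500))/(1+7/100) = 111/125 ≈ 0.888000
step 6 [6y] swap r/1=1613/55169: DF=(1 − 1613/55169·(0.989300+0.945900+0.933500+0.921500+0.888000))/(1+1613/55169) = 8387/10000 ≈ 0.838700
step 7 [7y] zero: DF = P = 803/1000 ≈ 0.803000

1 1 9893/10000
2 2 9459/10000
3 3 1867/2000
4 4 1843/2000
5 5 111/125
6 6 8387/10000
7 7 803/1000
DF(1y) is solved at step 1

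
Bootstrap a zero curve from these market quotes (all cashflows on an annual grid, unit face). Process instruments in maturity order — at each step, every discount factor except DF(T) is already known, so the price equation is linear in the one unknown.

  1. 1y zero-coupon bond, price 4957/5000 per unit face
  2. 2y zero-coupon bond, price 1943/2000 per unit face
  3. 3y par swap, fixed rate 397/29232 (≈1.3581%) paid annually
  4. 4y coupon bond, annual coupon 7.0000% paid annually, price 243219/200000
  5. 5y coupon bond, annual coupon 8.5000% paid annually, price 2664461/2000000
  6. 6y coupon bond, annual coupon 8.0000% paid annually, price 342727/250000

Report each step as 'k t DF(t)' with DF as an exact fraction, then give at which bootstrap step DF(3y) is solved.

step 1 [1y] zero: DF = P = 4957/5000 ≈ 0.991400
step 2 [2y] zero: DF = P = 1943/2000 ≈ 0.971500
step 3 [3y] swap r/1=397/29232: DF=(1 − 397/29232·(0.991400+0.971500))/(1+397/29232) = 9603/10000 ≈ 0.960300
step 4 [4y] bond c/1=7/100: DF=(243219/200000 − 7/100·(0.991400+0.971500+0.960300))/(1+7/100) = 9453/10000 ≈ 0.945300
step 5 [5y] bond c/1=17/200: DF=(2664461/2000000 − 17/200·(0.991400+0.971500+0.960300+0.945300))/(1+17/200) = 578/625 ≈ 0.924800
step 6 [6y] bond c/1=2/25: DF=(342727/250000 − 2/25·(0.991400+0.971500+0.960300+0.945300+0.924800))/(1+2/25) = 9143/10000 ≈ 0.914300

1 1 4957/5000
2 2 1943/2000
3 3 9603/10000
4 4 9453/10000
5 5 578/625
6 6 9143/10000
DF(3y) is solved at step 3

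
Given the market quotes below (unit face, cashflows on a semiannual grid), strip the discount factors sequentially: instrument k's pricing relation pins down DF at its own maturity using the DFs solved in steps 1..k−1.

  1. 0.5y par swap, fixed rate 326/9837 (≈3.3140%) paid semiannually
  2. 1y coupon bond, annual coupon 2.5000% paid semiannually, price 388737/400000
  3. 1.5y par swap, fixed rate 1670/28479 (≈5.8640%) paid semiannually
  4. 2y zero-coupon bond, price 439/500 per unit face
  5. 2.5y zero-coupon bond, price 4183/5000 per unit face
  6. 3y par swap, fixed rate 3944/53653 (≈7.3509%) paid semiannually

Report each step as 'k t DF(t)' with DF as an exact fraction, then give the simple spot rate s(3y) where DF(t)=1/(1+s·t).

step 1 [0.5y] swap r/2=163/9837: DF=(1 − 163/9837·(0))/(1+163/9837) = 9837/10000 ≈ 0.983700
step 2 [1y] bond c/2=1/80: DF=(388737/400000 − 1/80·(0.983700))/(1+1/80) = 9477/10000 ≈ 0.947700
step 3 [1.5y] swap r/2=835/28479: DF=(1 − 835/28479·(0.983700+0.947700))/(1+835/28479) = 1833/2000 ≈ 0.916500
step 4 [2y] zero: DF = P = 439/500 ≈ 0.878000
step 5 [2.5y] zero: DF = P = 4183/5000 ≈ 0.836600
step 6 [3y] swap r/2=1972/53653: DF=(1 − 1972/53653·(0.983700+0.947700+0.916500+0.878000+0.836600))/(1+1972/53653) = 2007/2500 ≈ 0.802800

1 1/2 9837/10000
2 1 9477/10000
3 3/2 1833/2000
4 2 439/500
5 5/2 4183/5000
6 3 2007/2500
s(3y) = (1/(2007/2500) − 1)/(3) = 493/6021 ≈ 8.1880%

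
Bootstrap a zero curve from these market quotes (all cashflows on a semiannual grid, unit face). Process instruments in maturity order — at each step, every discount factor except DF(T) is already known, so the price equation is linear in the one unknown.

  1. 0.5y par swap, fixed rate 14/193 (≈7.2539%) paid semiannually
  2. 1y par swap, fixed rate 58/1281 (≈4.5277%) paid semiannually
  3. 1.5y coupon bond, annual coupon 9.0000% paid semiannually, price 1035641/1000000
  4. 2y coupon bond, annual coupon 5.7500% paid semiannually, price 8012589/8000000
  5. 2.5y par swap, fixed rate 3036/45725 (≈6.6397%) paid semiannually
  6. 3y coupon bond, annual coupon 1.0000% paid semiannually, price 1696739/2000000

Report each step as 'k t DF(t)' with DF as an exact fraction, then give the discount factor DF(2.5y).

1 1/2 193/200
2 1 1913/2000
3 3/2 9083/10000
4 2 1789/2000
5 5/2 4241/5000
6 3 4107/5000
DF(2.5y) = 4241/5000 ≈ 0.848200

step 1 [0.5y] swap r/2=7/193: DF=(1 − 7/193·(0))/(1+7/193) = 193/200 ≈ 0.965000
step 2 [1y] swap r/2=29/1281: DF=(1 − 29/1281·(0.965000))/(1+29/1281) = 1913/2000 ≈ 0.956500
step 3 [1.5y] bond c/2=9/200: DF=(1035641/1000000 − 9/200·(0.965000+0.956500))/(1+9/200) = 9083/10000 ≈ 0.908300
step 4 [2y] bond c/2=23/800: DF=(8012589/8000000 − 23/800·(0.965000+0.956500+0.908300))/(1+23/800) = 1789/2000 ≈ 0.894500
step 5 [2.5y] swap r/2=1518/45725: DF=(1 − 1518/45725·(0.965000+0.956500+0.908300+0.894500))/(1+1518/45725) = 4241/5000 ≈ 0.848200
step 6 [3y] bond c/2=1/200: DF=(1696739/2000000 − 1/200·(0.965000+0.956500+0.908300+0.894500+0.848200))/(1+1/200) = 4107/5000 ≈ 0.821400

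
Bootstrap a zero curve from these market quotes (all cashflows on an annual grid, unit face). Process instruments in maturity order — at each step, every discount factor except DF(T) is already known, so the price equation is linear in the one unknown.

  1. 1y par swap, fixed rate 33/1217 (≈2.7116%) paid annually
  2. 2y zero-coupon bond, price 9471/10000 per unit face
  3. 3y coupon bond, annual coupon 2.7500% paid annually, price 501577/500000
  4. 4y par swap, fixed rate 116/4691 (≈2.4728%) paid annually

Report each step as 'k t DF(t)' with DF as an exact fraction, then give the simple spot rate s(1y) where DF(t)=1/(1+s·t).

step 1 [1y] swap r/1=33/1217: DF=(1 − 33/1217·(0))/(1+33/1217) = 1217/1250 ≈ 0.973600
step 2 [2y] zero: DF = P = 9471/10000 ≈ 0.947100
step 3 [3y] bond c/1=11/400: DF=(501577/500000 − 11/400·(0.973600+0.947100))/(1+11/400) = 9249/10000 ≈ 0.924900
step 4 [4y] swap r/1=116/4691: DF=(1 − 116/4691·(0.973600+0.947100+0.924900))/(1+116/4691) = 567/625 ≈ 0.907200

1 1 1217/1250
2 2 9471/10000
3 3 9249/10000
4 4 567/625
s(1y) = (1/(1217/1250) − 1)/(1) = 33/1217 ≈ 2.7116%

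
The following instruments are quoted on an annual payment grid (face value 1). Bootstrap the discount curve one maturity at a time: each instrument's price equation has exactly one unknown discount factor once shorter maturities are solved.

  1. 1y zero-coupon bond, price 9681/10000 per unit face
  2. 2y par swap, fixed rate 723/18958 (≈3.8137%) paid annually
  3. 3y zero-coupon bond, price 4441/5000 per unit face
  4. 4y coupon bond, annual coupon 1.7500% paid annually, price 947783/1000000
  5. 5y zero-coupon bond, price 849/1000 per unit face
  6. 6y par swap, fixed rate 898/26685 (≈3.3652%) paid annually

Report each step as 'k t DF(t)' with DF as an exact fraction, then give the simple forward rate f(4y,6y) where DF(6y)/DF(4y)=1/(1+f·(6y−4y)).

1 1 9681/10000
2 2 9277/10000
3 3 4441/5000
4 4 2209/2500
5 5 849/1000
6 6 2051/2500
f(4y,6y) = ((2209/2500)/(2051/2500) − 1)/(2) = 79/2051 ≈ 3.8518%

step 1 [1y] zero: DF = P = 9681/10000 ≈ 0.968100
step 2 [2y] swap r/1=723/18958: DF=(1 − 723/18958·(0.968100))/(1+723/18958) = 9277/10000 ≈ 0.927700
step 3 [3y] zero: DF = P = 4441/5000 ≈ 0.888200
step 4 [4y] bond c/1=7/400: DF=(947783/1000000 − 7/400·(0.968100+0.927700+0.888200))/(1+7/400) = 2209/2500 ≈ 0.883600
step 5 [5y] zero: DF = P = 849/1000 ≈ 0.849000
step 6 [6y] swap r/1=898/26685: DF=(1 − 898/26685·(0.968100+0.927700+0.888200+0.883600+0.849000))/(1+898/26685) = 2051/2500 ≈ 0.820400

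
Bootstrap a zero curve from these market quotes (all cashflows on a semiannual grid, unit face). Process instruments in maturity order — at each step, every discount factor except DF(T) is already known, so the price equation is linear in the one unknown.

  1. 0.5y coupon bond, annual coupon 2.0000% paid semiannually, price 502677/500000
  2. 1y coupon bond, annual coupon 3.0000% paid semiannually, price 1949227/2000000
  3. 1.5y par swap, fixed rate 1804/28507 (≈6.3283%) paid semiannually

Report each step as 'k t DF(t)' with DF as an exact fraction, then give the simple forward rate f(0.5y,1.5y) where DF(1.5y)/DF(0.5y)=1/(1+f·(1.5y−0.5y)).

1 1/2 4977/5000
2 1 1891/2000
3 3/2 4549/5000
f(0.5y,1.5y) = ((4977/5000)/(4549/5000) − 1)/(1) = 428/4549 ≈ 9.4087%

step 1 [0.5y] bond c/2=1/100: DF=(502677/500000 − 1/100·(0))/(1+1/100) = 4977/5000 ≈ 0.995400
step 2 [1y] bond c/2=3/200: DF=(1949227/2000000 − 3/200·(0.995400))/(1+3/200) = 1891/2000 ≈ 0.945500
step 3 [1.5y] swap r/2=902/28507: DF=(1 − 902/28507·(0.995400+0.945500))/(1+902/28507) = 4549/5000 ≈ 0.909800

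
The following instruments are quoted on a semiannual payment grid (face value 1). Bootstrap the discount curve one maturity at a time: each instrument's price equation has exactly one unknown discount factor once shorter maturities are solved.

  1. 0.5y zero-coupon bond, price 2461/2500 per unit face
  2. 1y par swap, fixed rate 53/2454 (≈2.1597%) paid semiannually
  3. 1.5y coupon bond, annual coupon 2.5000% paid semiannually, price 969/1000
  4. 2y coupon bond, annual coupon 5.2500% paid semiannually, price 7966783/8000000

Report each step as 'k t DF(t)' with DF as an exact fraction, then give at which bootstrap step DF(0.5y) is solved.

1 1/2 2461/2500
2 1 2447/2500
3 3/2 583/625
4 2 8963/10000
DF(0.5y) is solved at step 1

step 1 [0.5y] zero: DF = P = 2461/2500 ≈ 0.984400
step 2 [1y] swap r/2=53/4908: DF=(1 − 53/4908·(0.984400))/(1+53/4908) = 2447/2500 ≈ 0.978800
step 3 [1.5y] bond c/2=1/80: DF=(969/1000 − 1/80·(0.984400+0.978800))/(1+1/80) = 583/625 ≈ 0.932800
step 4 [2y] bond c/2=21/800: DF=(7966783/8000000 − 21/800·(0.984400+0.978800+0.932800))/(1+21/800) = 8963/10000 ≈ 0.896300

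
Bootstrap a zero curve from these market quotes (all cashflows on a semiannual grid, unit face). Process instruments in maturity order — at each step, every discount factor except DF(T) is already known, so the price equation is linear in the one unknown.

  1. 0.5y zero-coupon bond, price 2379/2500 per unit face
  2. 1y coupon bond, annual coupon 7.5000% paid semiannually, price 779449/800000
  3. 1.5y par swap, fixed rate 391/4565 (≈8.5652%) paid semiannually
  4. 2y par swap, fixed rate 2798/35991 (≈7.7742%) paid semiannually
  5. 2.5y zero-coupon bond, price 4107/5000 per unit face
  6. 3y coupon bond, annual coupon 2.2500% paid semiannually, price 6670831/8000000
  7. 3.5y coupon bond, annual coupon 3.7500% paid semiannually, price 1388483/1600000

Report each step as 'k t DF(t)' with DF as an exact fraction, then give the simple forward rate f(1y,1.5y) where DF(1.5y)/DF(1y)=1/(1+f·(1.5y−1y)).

1 1/2 2379/2500
2 1 9047/10000
3 3/2 8827/10000
4 2 8601/10000
5 5/2 4107/5000
6 3 3877/5000
7 7/2 3781/5000
f(1y,1.5y) = ((9047/10000)/(8827/10000) − 1)/(1/2) = 440/8827 ≈ 4.9847%

step 1 [0.5y] zero: DF = P = 2379/2500 ≈ 0.951600
step 2 [1y] bond c/2=3/80: DF=(779449/800000 − 3/80·(0.951600))/(1+3/80) = 9047/10000 ≈ 0.904700
step 3 [1.5y] swap r/2=391/9130: DF=(1 − 391/9130·(0.951600+0.904700))/(1+391/9130) = 8827/10000 ≈ 0.882700
step 4 [2y] swap r/2=1399/35991: DF=(1 − 1399/35991·(0.951600+0.904700+0.882700))/(1+1399/35991) = 8601/10000 ≈ 0.860100
step 5 [2.5y] zero: DF = P = 4107/5000 ≈ 0.821400
step 6 [3y] bond c/2=9/800: DF=(6670831/8000000 − 9/800·(0.951600+0.904700+0.882700+0.860100+0.821400))/(1+9/800) = 3877/5000 ≈ 0.775400
step 7 [3.5y] bond c/2=3/160: DF=(1388483/1600000 − 3/160·(0.951600+0.904700+0.882700+0.860100+0.821400+0.775400))/(1+3/160) = 3781/5000 ≈ 0.756200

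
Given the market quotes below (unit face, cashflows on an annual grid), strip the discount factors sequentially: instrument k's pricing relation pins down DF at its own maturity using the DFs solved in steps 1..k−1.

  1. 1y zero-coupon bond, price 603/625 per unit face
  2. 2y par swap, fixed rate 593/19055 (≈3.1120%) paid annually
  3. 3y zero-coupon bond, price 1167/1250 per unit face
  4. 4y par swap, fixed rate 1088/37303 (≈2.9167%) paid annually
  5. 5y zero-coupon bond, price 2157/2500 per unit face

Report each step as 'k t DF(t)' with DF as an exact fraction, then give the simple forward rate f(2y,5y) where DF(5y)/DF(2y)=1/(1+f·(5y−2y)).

1 1 603/625
2 2 9407/10000
3 3 1167/1250
4 4 557/625
5 5 2157/2500
f(2y,5y) = ((9407/10000)/(2157/2500) − 1)/(3) = 779/25884 ≈ 3.0096%

step 1 [1y] zero: DF = P = 603/625 ≈ 0.964800
step 2 [2y] swap r/1=593/19055: DF=(1 − 593/19055·(0.964800))/(1+593/19055) = 9407/10000 ≈ 0.940700
step 3 [3y] zero: DF = P = 1167/1250 ≈ 0.933600
step 4 [4y] swap r/1=1088/37303: DF=(1 − 1088/37303·(0.964800+0.940700+0.933600))/(1+1088/37303) = 557/625 ≈ 0.891200
step 5 [5y] zero: DF = P = 2157/2500 ≈ 0.862800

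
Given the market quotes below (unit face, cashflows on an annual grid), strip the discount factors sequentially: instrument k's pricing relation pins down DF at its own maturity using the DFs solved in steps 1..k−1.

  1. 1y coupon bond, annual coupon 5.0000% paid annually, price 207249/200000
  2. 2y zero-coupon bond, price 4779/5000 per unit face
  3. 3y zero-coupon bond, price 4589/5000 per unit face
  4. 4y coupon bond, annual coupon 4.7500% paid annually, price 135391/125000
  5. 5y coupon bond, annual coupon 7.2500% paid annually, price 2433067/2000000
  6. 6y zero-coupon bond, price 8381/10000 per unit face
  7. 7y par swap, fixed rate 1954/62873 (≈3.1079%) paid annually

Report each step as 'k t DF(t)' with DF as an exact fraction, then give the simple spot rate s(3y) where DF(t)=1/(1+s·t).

1 1 9869/10000
2 2 4779/5000
3 3 4589/5000
4 4 9043/10000
5 5 4399/5000
6 6 8381/10000
7 7 4023/5000
s(3y) = (1/(4589/5000) − 1)/(3) = 137/4589 ≈ 2.9854%

step 1 [1y] bond c/1=1/20: DF=(207249/200000 − 1/20·(0))/(1+1/20) = 9869/10000 ≈ 0.986900
step 2 [2y] zero: DF = P = 4779/5000 ≈ 0.955800
step 3 [3y] zero: DF = P = 4589/5000 ≈ 0.917800
step 4 [4y] bond c/1=19/400: DF=(135391/125000 − 19/400·(0.986900+0.955800+0.917800))/(1+19/400) = 9043/10000 ≈ 0.904300
step 5 [5y] bond c/1=29/400: DF=(2433067/2000000 − 29/400·(0.986900+0.955800+0.917800+0.904300))/(1+29/400) = 4399/5000 ≈ 0.879800
step 6 [6y] zero: DF = P = 8381/10000 ≈ 0.838100
step 7 [7y] swap r/1=1954/62873: DF=(1 − 1954/62873·(0.986900+0.955800+0.917800+0.904300+0.879800+0.838100))/(1+1954/62873) = 4023/5000 ≈ 0.804600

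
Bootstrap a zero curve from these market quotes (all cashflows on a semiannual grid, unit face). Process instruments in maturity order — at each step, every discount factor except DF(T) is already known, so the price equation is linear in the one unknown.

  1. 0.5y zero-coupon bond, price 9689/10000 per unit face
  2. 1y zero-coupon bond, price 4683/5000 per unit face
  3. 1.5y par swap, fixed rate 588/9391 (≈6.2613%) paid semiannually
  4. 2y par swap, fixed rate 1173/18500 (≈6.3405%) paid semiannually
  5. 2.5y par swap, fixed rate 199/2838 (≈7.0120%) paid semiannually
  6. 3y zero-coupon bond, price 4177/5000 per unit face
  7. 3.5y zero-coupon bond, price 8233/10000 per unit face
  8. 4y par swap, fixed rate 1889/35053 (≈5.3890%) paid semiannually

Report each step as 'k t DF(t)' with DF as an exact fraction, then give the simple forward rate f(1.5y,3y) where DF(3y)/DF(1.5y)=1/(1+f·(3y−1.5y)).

1 1/2 9689/10000
2 1 4683/5000
3 3/2 4559/5000
4 2 8827/10000
5 5/2 1051/1250
6 3 4177/5000
7 7/2 8233/10000
8 4 8111/10000
f(1.5y,3y) = ((4559/5000)/(4177/5000) − 1)/(3/2) = 764/12531 ≈ 6.0969%

step 1 [0.5y] zero: DF = P = 9689/10000 ≈ 0.968900
step 2 [1y] zero: DF = P = 4683/5000 ≈ 0.936600
step 3 [1.5y] swap r/2=294/9391: DF=(1 − 294/9391·(0.968900+0.936600))/(1+294/9391) = 4559/5000 ≈ 0.911800
step 4 [2y] swap r/2=1173/37000: DF=(1 − 1173/37000·(0.968900+0.936600+0.911800))/(1+1173/37000) = 8827/10000 ≈ 0.882700
step 5 [2.5y] swap r/2=199/5676: DF=(1 − 199/5676·(0.968900+0.936600+0.911800+0.882700))/(1+199/5676) = 1051/1250 ≈ 0.840800
step 6 [3y] zero: DF = P = 4177/5000 ≈ 0.835400
step 7 [3.5y] zero: DF = P = 8233/10000 ≈ 0.823300
step 8 [4y] swap r/2=1889/70106: DF=(1 − 1889/70106·(0.968900+0.936600+0.911800+0.882700+0.840800+0.835400+0.823300))/(1+1889/70106) = 8111/10000 ≈ 0.811100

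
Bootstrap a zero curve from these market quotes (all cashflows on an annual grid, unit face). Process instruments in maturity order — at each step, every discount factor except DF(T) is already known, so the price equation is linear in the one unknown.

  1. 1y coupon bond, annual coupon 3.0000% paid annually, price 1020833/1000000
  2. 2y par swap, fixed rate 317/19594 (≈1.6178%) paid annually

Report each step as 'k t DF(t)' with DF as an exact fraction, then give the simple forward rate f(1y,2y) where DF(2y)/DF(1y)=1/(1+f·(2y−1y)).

step 1 [1y] bond c/1=3/100: DF=(1020833/1000000 − 3/100·(0))/(1+3/100) = 9911/10000 ≈ 0.991100
step 2 [2y] swap r/1=317/19594: DF=(1 − 317/19594·(0.991100))/(1+317/19594) = 9683/10000 ≈ 0.968300

1 1 9911/10000
2 2 9683/10000
f(1y,2y) = ((9911/10000)/(9683/10000) − 1)/(1) = 228/9683 ≈ 2.3546%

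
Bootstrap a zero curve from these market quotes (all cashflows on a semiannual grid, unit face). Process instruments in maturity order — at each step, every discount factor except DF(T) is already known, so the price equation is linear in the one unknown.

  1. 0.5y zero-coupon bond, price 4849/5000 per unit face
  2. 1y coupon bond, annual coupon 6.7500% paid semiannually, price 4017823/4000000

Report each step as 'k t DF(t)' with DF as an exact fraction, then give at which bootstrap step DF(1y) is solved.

step 1 [0.5y] zero: DF = P = 4849/5000 ≈ 0.969800
step 2 [1y] bond c/2=27/800: DF=(4017823/4000000 − 27/800·(0.969800))/(1+27/800) = 47/50 ≈ 0.940000

1 1/2 4849/5000
2 1 47/50
DF(1y) is solved at step 2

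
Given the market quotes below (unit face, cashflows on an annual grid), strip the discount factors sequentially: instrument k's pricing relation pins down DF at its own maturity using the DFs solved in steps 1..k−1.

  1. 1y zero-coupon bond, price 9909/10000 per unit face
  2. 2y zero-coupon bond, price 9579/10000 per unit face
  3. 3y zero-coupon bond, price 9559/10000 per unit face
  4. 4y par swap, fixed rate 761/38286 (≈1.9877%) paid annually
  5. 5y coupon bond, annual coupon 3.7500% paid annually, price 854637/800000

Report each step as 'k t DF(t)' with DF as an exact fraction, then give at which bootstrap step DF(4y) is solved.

1 1 9909/10000
2 2 9579/10000
3 3 9559/10000
4 4 9239/10000
5 5 8913/10000
DF(4y) is solved at step 4

step 1 [1y] zero: DF = P = 9909/10000 ≈ 0.990900
step 2 [2y] zero: DF = P = 9579/10000 ≈ 0.957900
step 3 [3y] zero: DF = P = 9559/10000 ≈ 0.955900
step 4 [4y] swap r/1=761/38286: DF=(1 − 761/38286·(0.990900+0.957900+0.955900))/(1+761/38286) = 9239/10000 ≈ 0.923900
step 5 [5y] bond c/1=3/80: DF=(854637/800000 − 3/80·(0.990900+0.957900+0.955900+0.923900))/(1+3/80) = 8913/10000 ≈ 0.891300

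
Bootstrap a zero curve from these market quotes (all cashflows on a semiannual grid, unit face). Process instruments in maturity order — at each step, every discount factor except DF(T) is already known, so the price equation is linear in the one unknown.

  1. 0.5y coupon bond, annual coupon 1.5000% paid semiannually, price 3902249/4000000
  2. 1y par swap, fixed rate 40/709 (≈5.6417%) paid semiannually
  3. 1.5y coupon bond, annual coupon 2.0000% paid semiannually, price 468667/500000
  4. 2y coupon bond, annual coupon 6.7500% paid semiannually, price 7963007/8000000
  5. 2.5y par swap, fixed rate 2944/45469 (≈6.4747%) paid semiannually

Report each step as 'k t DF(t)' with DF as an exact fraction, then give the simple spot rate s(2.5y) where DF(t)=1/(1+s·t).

step 1 [0.5y] bond c/2=3/400: DF=(3902249/4000000 − 3/400·(0))/(1+3/400) = 9683/10000 ≈ 0.968300
step 2 [1y] swap r/2=20/709: DF=(1 − 20/709·(0.968300))/(1+20/709) = 473/500 ≈ 0.946000
step 3 [1.5y] bond c/2=1/100: DF=(468667/500000 − 1/100·(0.968300+0.946000))/(1+1/100) = 9091/10000 ≈ 0.909100
step 4 [2y] bond c/2=27/800: DF=(7963007/8000000 − 27/800·(0.968300+0.946000+0.909100))/(1+27/800) = 8707/10000 ≈ 0.870700
step 5 [2.5y] swap r/2=1472/45469: DF=(1 − 1472/45469·(0.968300+0.946000+0.909100+0.870700))/(1+1472/45469) = 533/625 ≈ 0.852800

1 1/2 9683/10000
2 1 473/500
3 3/2 9091/10000
4 2 8707/10000
5 5/2 533/625
s(2.5y) = (1/(533/625) − 1)/(5/2) = 184/2665 ≈ 6.9043%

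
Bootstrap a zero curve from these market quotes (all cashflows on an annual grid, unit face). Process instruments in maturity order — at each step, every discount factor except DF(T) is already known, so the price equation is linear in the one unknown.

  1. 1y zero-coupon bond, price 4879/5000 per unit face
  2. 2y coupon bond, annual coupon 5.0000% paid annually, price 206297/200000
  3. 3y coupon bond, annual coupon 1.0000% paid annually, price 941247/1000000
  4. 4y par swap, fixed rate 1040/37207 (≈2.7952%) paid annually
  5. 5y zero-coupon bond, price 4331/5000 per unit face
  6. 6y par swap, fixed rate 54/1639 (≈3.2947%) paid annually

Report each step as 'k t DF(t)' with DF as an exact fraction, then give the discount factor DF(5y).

1 1 4879/5000
2 2 9359/10000
3 3 913/1000
4 4 112/125
5 5 4331/5000
6 6 4109/5000
DF(5y) = 4331/5000 ≈ 0.866200

step 1 [1y] zero: DF = P = 4879/5000 ≈ 0.975800
step 2 [2y] bond c/1=1/20: DF=(206297/200000 − 1/20·(0.975800))/(1+1/20) = 9359/10000 ≈ 0.935900
step 3 [3y] bond c/1=1/100: DF=(941247/1000000 − 1/100·(0.975800+0.935900))/(1+1/100) = 913/1000 ≈ 0.913000
step 4 [4y] swap r/1=1040/37207: DF=(1 − 1040/37207·(0.975800+0.935900+0.913000))/(1+1040/37207) = 112/125 ≈ 0.896000
step 5 [5y] zero: DF = P = 4331/5000 ≈ 0.866200
step 6 [6y] swap r/1=54/1639: DF=(1 − 54/1639·(0.975800+0.935900+0.913000+0.896000+0.866200))/(1+54/1639) = 4109/5000 ≈ 0.821800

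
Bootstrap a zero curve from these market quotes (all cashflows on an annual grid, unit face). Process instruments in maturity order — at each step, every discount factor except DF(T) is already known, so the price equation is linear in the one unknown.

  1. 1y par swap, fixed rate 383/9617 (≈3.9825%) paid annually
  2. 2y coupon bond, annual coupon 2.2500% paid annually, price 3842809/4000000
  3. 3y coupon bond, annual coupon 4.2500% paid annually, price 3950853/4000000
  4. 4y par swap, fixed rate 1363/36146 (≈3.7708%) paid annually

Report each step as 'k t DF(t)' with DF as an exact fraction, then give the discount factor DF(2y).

1 1 9617/10000
2 2 574/625
3 3 2177/2500
4 4 8637/10000
DF(2y) = 574/625 ≈ 0.918400

step 1 [1y] swap r/1=383/9617: DF=(1 − 383/9617·(0))/(1+383/9617) = 9617/10000 ≈ 0.961700
step 2 [2y] bond c/1=9/400: DF=(3842809/4000000 − 9/400·(0.961700))/(1+9/400) = 574/625 ≈ 0.918400
step 3 [3y] bond c/1=17/400: DF=(3950853/4000000 − 17/400·(0.961700+0.918400))/(1+17/400) = 2177/2500 ≈ 0.870800
step 4 [4y] swap r/1=1363/36146: DF=(1 − 1363/36146·(0.961700+0.918400+0.870800))/(1+1363/36146) = 8637/10000 ≈ 0.863700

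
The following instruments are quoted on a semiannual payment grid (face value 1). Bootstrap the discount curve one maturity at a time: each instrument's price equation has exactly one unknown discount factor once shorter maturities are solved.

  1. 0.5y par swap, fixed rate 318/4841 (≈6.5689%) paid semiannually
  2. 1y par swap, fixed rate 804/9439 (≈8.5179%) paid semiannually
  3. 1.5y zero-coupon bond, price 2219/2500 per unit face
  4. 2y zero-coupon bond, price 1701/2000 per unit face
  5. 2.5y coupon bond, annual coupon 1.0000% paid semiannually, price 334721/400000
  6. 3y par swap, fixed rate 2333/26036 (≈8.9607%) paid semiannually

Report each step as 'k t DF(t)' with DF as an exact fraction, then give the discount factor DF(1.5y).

1 1/2 4841/5000
2 1 2299/2500
3 3/2 2219/2500
4 2 1701/2000
5 5/2 4073/5000
6 3 7667/10000
DF(1.5y) = 2219/2500 ≈ 0.887600

step 1 [0.5y] swap r/2=159/4841: DF=(1 − 159/4841·(0))/(1+159/4841) = 4841/5000 ≈ 0.968200
step 2 [1y] swap r/2=402/9439: DF=(1 − 402/9439·(0.968200))/(1+402/9439) = 2299/2500 ≈ 0.919600
step 3 [1.5y] zero: DF = P = 2219/2500 ≈ 0.887600
step 4 [2y] zero: DF = P = 1701/2000 ≈ 0.850500
step 5 [2.5y] bond c/2=1/200: DF=(334721/400000 − 1/200·(0.968200+0.919600+0.887600+0.850500))/(1+1/200) = 4073/5000 ≈ 0.814600
step 6 [3y] swap r/2=2333/52072: DF=(1 − 2333/52072·(0.968200+0.919600+0.887600+0.850500+0.814600))/(1+2333/52072) = 7667/10000 ≈ 0.766700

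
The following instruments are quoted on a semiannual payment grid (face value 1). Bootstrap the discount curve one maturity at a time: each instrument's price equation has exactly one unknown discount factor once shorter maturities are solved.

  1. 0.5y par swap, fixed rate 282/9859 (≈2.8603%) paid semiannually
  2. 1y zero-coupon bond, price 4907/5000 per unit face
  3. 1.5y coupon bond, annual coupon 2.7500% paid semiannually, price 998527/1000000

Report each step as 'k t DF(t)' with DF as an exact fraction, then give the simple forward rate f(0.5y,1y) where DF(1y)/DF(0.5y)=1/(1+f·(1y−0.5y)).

step 1 [0.5y] swap r/2=141/9859: DF=(1 − 141/9859·(0))/(1+141/9859) = 9859/10000 ≈ 0.985900
step 2 [1y] zero: DF = P = 4907/5000 ≈ 0.981400
step 3 [1.5y] bond c/2=11/800: DF=(998527/1000000 − 11/800·(0.985900+0.981400))/(1+11/800) = 9583/10000 ≈ 0.958300

1 1/2 9859/10000
2 1 4907/5000
3 3/2 9583/10000
f(0.5y,1y) = ((9859/10000)/(4907/5000) − 1)/(1/2) = 45/4907 ≈ 0.9171%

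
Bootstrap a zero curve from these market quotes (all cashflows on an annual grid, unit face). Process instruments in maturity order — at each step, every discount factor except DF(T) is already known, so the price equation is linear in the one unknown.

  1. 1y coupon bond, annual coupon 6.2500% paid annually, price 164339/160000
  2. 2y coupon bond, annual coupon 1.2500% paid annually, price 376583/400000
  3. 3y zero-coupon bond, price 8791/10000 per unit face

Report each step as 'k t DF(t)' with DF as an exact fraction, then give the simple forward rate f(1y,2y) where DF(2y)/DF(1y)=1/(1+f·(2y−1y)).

step 1 [1y] bond c/1=1/16: DF=(164339/160000 − 1/16·(0))/(1+1/16) = 9667/10000 ≈ 0.966700
step 2 [2y] bond c/1=1/80: DF=(376583/400000 − 1/80·(0.966700))/(1+1/80) = 9179/10000 ≈ 0.917900
step 3 [3y] zero: DF = P = 8791/10000 ≈ 0.879100

1 1 9667/10000
2 2 9179/10000
3 3 8791/10000
f(1y,2y) = ((9667/10000)/(9179/10000) − 1)/(1) = 488/9179 ≈ 5.3165%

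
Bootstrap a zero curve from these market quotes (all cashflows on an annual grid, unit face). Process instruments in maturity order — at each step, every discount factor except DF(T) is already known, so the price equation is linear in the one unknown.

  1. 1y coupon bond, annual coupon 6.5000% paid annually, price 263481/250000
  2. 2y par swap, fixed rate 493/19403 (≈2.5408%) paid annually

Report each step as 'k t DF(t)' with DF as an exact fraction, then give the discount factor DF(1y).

1 1 1237/1250
2 2 9507/10000
DF(1y) = 1237/1250 ≈ 0.989600

step 1 [1y] bond c/1=13/200: DF=(263481/250000 − 13/200·(0))/(1+13/200) = 1237/1250 ≈ 0.989600
step 2 [2y] swap r/1=493/19403: DF=(1 − 493/19403·(0.989600))/(1+493/19403) = 9507/10000 ≈ 0.950700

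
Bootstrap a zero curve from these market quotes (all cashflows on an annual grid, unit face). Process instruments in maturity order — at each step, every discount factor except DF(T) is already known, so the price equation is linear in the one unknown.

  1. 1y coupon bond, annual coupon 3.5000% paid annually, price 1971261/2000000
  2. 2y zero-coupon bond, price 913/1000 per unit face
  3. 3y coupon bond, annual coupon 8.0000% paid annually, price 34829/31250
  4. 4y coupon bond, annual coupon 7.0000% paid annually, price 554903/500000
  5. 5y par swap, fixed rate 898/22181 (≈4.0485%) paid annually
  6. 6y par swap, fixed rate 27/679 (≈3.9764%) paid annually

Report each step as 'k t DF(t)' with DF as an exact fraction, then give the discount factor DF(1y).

1 1 9523/10000
2 2 913/1000
3 3 4469/5000
4 4 8567/10000
5 5 2051/2500
6 6 7921/10000
DF(1y) = 9523/10000 ≈ 0.952300

step 1 [1y] bond c/1=7/200: DF=(1971261/2000000 − 7/200·(0))/(1+7/200) = 9523/10000 ≈ 0.952300
step 2 [2y] zero: DF = P = 913/1000 ≈ 0.913000
step 3 [3y] bond c/1=2/25: DF=(34829/31250 − 2/25·(0.952300+0.913000))/(1+2/25) = 4469/5000 ≈ 0.893800
step 4 [4y] bond c/1=7/100: DF=(554903/500000 − 7/100·(0.952300+0.913000+0.893800))/(1+7/100) = 8567/10000 ≈ 0.856700
step 5 [5y] swap r/1=898/22181: DF=(1 − 898/22181·(0.952300+0.913000+0.893800+0.856700))/(1+898/22181) = 2051/2500 ≈ 0.820400
step 6 [6y] swap r/1=27/679: DF=(1 − 27/679·(0.952300+0.913000+0.893800+0.856700+0.820400))/(1+27/679) = 7921/10000 ≈ 0.792100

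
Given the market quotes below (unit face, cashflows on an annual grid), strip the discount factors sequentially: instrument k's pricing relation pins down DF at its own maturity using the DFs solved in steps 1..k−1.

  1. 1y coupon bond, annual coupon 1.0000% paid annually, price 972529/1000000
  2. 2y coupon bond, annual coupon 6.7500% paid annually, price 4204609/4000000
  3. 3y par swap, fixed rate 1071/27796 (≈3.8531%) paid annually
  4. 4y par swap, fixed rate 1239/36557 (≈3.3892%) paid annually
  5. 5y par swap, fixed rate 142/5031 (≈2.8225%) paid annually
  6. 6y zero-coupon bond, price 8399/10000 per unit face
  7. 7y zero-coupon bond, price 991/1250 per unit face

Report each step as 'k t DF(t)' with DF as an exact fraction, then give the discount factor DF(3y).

1 1 9629/10000
2 2 4619/5000
3 3 8929/10000
4 4 8761/10000
5 5 4361/5000
6 6 8399/10000
7 7 991/1250
DF(3y) = 8929/10000 ≈ 0.892900

step 1 [1y] bond c/1=1/100: DF=(972529/1000000 − 1/100·(0))/(1+1/100) = 9629/10000 ≈ 0.962900
step 2 [2y] bond c/1=27/400: DF=(4204609/4000000 − 27/400·(0.962900))/(1+27/400) = 4619/5000 ≈ 0.923800
step 3 [3y] swap r/1=1071/27796: DF=(1 − 1071/27796·(0.962900+0.923800))/(1+1071/27796) = 8929/10000 ≈ 0.892900
step 4 [4y] swap r/1=1239/36557: DF=(1 − 1239/36557·(0.962900+0.923800+0.892900))/(1+1239/36557) = 8761/10000 ≈ 0.876100
step 5 [5y] swap r/1=142/5031: DF=(1 − 142/5031·(0.962900+0.923800+0.892900+0.876100))/(1+142/5031) = 4361/5000 ≈ 0.872200
step 6 [6y] zero: DF = P = 8399/10000 ≈ 0.839900
step 7 [7y] zero: DF = P = 991/1250 ≈ 0.792800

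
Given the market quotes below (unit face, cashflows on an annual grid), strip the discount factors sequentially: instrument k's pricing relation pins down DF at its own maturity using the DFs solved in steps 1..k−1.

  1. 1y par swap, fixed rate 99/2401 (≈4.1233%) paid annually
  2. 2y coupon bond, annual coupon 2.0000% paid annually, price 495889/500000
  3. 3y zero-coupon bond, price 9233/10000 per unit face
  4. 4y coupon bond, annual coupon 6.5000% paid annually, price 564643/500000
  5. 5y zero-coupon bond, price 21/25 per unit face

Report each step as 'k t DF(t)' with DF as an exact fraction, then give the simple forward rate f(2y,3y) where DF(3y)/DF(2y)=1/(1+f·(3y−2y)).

step 1 [1y] swap r/1=99/2401: DF=(1 − 99/2401·(0))/(1+99/2401) = 2401/2500 ≈ 0.960400
step 2 [2y] bond c/1=1/50: DF=(495889/500000 − 1/50·(0.960400))/(1+1/50) = 1907/2000 ≈ 0.953500
step 3 [3y] zero: DF = P = 9233/10000 ≈ 0.923300
step 4 [4y] bond c/1=13/200: DF=(564643/500000 − 13/200·(0.960400+0.953500+0.923300))/(1+13/200) = 1109/1250 ≈ 0.887200
step 5 [5y] zero: DF = P = 21/25 ≈ 0.840000

1 1 2401/2500
2 2 1907/2000
3 3 9233/10000
4 4 1109/1250
5 5 21/25
f(2y,3y) = ((1907/2000)/(9233/10000) − 1)/(1) = 302/9233 ≈ 3.2709%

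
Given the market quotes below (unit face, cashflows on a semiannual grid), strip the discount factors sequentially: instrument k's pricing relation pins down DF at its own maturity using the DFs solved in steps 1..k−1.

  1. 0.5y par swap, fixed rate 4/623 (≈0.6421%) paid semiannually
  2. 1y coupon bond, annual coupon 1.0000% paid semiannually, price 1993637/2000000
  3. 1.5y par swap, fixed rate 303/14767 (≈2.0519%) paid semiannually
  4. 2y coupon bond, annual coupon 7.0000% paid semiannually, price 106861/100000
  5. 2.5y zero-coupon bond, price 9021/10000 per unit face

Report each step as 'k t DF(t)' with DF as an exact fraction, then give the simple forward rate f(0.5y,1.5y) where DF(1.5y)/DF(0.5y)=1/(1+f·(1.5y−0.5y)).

1 1/2 623/625
2 1 9869/10000
3 3/2 9697/10000
4 2 4663/5000
5 5/2 9021/10000
f(0.5y,1.5y) = ((623/625)/(9697/10000) − 1)/(1) = 271/9697 ≈ 2.7947%

step 1 [0.5y] swap r/2=2/623: DF=(1 − 2/623·(0))/(1+2/623) = 623/625 ≈ 0.996800
step 2 [1y] bond c/2=1/200: DF=(1993637/2000000 − 1/200·(0.996800))/(1+1/200) = 9869/10000 ≈ 0.986900
step 3 [1.5y] swap r/2=303/29534: DF=(1 − 303/29534·(0.996800+0.986900))/(1+303/29534) = 9697/10000 ≈ 0.969700
step 4 [2y] bond c/2=7/200: DF=(106861/100000 − 7/200·(0.996800+0.986900+0.969700))/(1+7/200) = 4663/5000 ≈ 0.932600
step 5 [2.5y] zero: DF = P = 9021/10000 ≈ 0.902100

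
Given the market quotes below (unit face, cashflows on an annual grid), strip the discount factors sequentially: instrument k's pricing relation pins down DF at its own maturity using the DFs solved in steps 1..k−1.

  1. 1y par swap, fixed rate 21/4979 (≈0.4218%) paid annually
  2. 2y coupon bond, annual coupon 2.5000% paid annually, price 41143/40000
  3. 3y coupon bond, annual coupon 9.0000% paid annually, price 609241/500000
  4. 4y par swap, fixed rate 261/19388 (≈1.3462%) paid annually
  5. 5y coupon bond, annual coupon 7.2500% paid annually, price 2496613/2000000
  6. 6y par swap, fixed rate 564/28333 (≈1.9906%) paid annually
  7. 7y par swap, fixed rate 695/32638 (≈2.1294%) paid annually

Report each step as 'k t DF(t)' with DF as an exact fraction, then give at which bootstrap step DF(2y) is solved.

1 1 4979/5000
2 2 612/625
3 3 2387/2500
4 4 4739/5000
5 5 4509/5000
6 6 1109/1250
7 7 861/1000
DF(2y) is solved at step 2

step 1 [1y] swap r/1=21/4979: DF=(1 − 21/4979·(0))/(1+21/4979) = 4979/5000 ≈ 0.995800
step 2 [2y] bond c/1=1/40: DF=(41143/40000 − 1/40·(0.995800))/(1+1/40) = 612/625 ≈ 0.979200
step 3 [3y] bond c/1=9/100: DF=(609241/500000 − 9/100·(0.995800+0.979200))/(1+9/100) = 2387/2500 ≈ 0.954800
step 4 [4y] swap r/1=261/19388: DF=(1 − 261/19388·(0.995800+0.979200+0.954800))/(1+261/19388) = 4739/5000 ≈ 0.947800
step 5 [5y] bond c/1=29/400: DF=(2496613/2000000 − 29/400·(0.995800+0.979200+0.954800+0.947800))/(1+29/400) = 4509/5000 ≈ 0.901800
step 6 [6y] swap r/1=564/28333: DF=(1 − 564/28333·(0.995800+0.979200+0.954800+0.947800+0.901800))/(1+564/28333) = 1109/1250 ≈ 0.887200
step 7 [7y] swap r/1=695/32638: DF=(1 − 695/32638·(0.995800+0.979200+0.954800+0.947800+0.901800+0.887200))/(1+695/32638) = 861/1000 ≈ 0.861000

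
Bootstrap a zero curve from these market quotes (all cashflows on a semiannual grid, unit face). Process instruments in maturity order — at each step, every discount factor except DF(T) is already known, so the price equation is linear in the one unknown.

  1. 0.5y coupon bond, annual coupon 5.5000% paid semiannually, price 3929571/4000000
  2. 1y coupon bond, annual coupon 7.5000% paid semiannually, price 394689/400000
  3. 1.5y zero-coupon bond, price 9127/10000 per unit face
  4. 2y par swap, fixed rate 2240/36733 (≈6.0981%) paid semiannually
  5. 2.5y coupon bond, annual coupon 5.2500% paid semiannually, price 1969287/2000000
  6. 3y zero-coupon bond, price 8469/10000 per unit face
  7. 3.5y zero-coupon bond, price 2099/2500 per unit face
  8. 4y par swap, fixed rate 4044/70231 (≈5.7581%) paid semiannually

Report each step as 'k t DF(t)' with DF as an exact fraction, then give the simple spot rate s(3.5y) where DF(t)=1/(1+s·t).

1 1/2 9561/10000
2 1 1833/2000
3 3/2 9127/10000
4 2 111/125
5 5/2 1731/2000
6 3 8469/10000
7 7/2 2099/2500
8 4 3989/5000
s(3.5y) = (1/(2099/2500) − 1)/(7/2) = 802/14693 ≈ 5.4584%

step 1 [0.5y] bond c/2=11/400: DF=(3929571/4000000 − 11/400·(0))/(1+11/400) = 9561/10000 ≈ 0.956100
step 2 [1y] bond c/2=3/80: DF=(394689/400000 − 3/80·(0.956100))/(1+3/80) = 1833/2000 ≈ 0.916500
step 3 [1.5y] zero: DF = P = 9127/10000 ≈ 0.912700
step 4 [2y] swap r/2=1120/36733: DF=(1 − 1120/36733·(0.956100+0.916500+0.912700))/(1+1120/36733) = 111/125 ≈ 0.888000
step 5 [2.5y] bond c/2=21/800: DF=(1969287/2000000 − 21/800·(0.956100+0.916500+0.912700+0.888000))/(1+21/800) = 1731/2000 ≈ 0.865500
step 6 [3y] zero: DF = P = 8469/10000 ≈ 0.846900
step 7 [3.5y] zero: DF = P = 2099/2500 ≈ 0.839600
step 8 [4y] swap r/2=2022/70231: DF=(1 − 2022/70231·(0.956100+0.916500+0.912700+0.888000+0.865500+0.846900+0.839600))/(1+2022/70231) = 3989/5000 ≈ 0.797800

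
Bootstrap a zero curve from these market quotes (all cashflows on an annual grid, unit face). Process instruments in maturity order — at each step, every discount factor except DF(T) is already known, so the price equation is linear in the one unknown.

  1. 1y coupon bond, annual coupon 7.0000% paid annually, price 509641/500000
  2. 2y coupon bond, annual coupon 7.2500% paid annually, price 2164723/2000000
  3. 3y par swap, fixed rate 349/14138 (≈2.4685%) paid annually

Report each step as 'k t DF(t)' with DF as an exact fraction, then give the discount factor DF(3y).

1 1 4763/5000
2 2 1181/1250
3 3 4651/5000
DF(3y) = 4651/5000 ≈ 0.930200

step 1 [1y] bond c/1=7/100: DF=(509641/500000 − 7/100·(0))/(1+7/100) = 4763/5000 ≈ 0.952600
step 2 [2y] bond c/1=29/400: DF=(2164723/2000000 − 29/400·(0.952600))/(1+29/400) = 1181/1250 ≈ 0.944800
step 3 [3y] swap r/1=349/14138: DF=(1 − 349/14138·(0.952600+0.944800))/(1+349/14138) = 4651/5000 ≈ 0.930200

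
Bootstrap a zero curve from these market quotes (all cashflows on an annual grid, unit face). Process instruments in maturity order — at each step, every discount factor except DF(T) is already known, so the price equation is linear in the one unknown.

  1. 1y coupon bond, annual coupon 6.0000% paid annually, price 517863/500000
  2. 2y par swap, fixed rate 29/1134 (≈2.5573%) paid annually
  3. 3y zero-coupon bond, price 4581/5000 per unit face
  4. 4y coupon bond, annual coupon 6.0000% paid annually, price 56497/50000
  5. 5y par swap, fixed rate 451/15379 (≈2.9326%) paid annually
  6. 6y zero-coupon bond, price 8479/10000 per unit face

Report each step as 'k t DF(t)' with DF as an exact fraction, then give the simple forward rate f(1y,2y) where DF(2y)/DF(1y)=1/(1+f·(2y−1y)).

1 1 9771/10000
2 2 9507/10000
3 3 4581/5000
4 4 181/200
5 5 8647/10000
6 6 8479/10000
f(1y,2y) = ((9771/10000)/(9507/10000) − 1)/(1) = 88/3169 ≈ 2.7769%

step 1 [1y] bond c/1=3/50: DF=(517863/500000 − 3/50·(0))/(1+3/50) = 9771/10000 ≈ 0.977100
step 2 [2y] swap r/1=29/1134: DF=(1 − 29/1134·(0.977100))/(1+29/1134) = 9507/10000 ≈ 0.950700
step 3 [3y] zero: DF = P = 4581/5000 ≈ 0.916200
step 4 [4y] bond c/1=3/50: DF=(56497/50000 − 3/50·(0.977100+0.950700+0.916200))/(1+3/50) = 181/200 ≈ 0.905000
step 5 [5y] swap r/1=451/15379: DF=(1 − 451/15379·(0.977100+0.950700+0.916200+0.905000))/(1+451/15379) = 8647/10000 ≈ 0.864700
step 6 [6y] zero: DF = P = 8479/10000 ≈ 0.847900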